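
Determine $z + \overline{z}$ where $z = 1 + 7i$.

z + conjugate(z) = (a + bi) + (a - bi) = 2a
= 2 * 1 = 2


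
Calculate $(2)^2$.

(a + bi)^2 = a^2 - b^2 + 2abi
= 2^2 - 0^2 + 2*2*0i
= 4


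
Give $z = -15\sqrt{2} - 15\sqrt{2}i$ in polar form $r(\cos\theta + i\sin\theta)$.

r = |z| = sqrt(a^2 + b^2) = sqrt((-15*sqrt(2))^2 + (-15*sqrt(2))^2) = sqrt(450 + 450) = sqrt(900) = 30
θ = arctan(b/a) = arctan(-21.2132/-21.2132) (quadrant-adjusted) = 225°
z = 30(cos 225° + i sin 225°)


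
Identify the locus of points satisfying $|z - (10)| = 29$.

|z - z0| = r describes a circle centered at z0 with radius r
Here z0 = 10 and r = 29
Locus: Circle centered at (10, 0) with radius 29


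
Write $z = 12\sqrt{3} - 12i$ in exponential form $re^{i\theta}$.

r = |z| = sqrt((12*sqrt(3))^2 + (-12)^2) = sqrt(432 + 144) = sqrt(576) = 24
θ = arctan(b/a) = arctan(-12/20.7846) (quadrant-adjusted) = -30° = -π/6
z = 24e^(-i*π/6)


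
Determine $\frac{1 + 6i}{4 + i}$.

Multiply numerator and denominator by conjugate (4 - i):
= (1 + 6i)(4 - i) / (4^2 + 1^2)
= (10 + 23i) / 17
= 10/17 + (23/17)i


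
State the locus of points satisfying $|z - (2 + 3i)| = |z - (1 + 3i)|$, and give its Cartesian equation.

|z - z1| = |z - z2| means z is equidistant from z1 and z2,
i.e. the perpendicular bisector of the segment from (2, 3) to (1, 3) (midpoint (3/2, 3)).
With z = x + yi, square both sides:
(x - 2)^2 + (y - 3)^2 = (x - 1)^2 + (y - 3)^2
The x^2 and y^2 terms cancel: -2x + 0y = 10 - 13 = -3
Simplify: x = 3/2
Locus: Perpendicular bisector of the segment from (2, 3) to (1, 3): the line x = 3/2


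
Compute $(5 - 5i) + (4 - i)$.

(5 + 4) + (-5 + (-1))i = 9 - 6i


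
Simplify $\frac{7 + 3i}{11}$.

Divisor is real, so divide each part by 11:
= 7/11 + (3/11)i


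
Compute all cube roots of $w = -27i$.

|w| = 27, arg(w) = 270°
Root modulus = 27^(1/3) = 3
Root arguments: θ_k = (270° + 360°k)/3 for k = 0, 1, ..., 2
Roots: 3i, -3*sqrt(3)/2 - (3/2)i, 3*sqrt(3)/2 - (3/2)i


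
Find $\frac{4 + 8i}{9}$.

Divisor is real, so divide each part by 9:
= 4/9 + (8/9)i


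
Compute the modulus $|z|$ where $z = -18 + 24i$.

|z| = sqrt(a^2 + b^2) = sqrt((-18)^2 + 24^2) = sqrt(900) = 30


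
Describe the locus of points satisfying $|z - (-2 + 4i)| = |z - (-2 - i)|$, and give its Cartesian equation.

|z - z1| = |z - z2| means z is equidistant from z1 and z2,
i.e. the perpendicular bisector of the segment from (-2, 4) to (-2, -1) (midpoint (-2, 3/2)).
With z = x + yi, square both sides:
(x - (-2))^2 + (y - 4)^2 = (x - (-2))^2 + (y - (-1))^2
The x^2 and y^2 terms cancel: 0x + (-10)y = 5 - 20 = -15
Simplify: y = 3/2
Locus: Perpendicular bisector of the segment from (-2, 4) to (-2, -1): the line y = 3/2


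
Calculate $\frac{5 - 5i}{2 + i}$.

Multiply numerator and denominator by conjugate (2 - i):
= (5 - 5i)(2 - i) / (2^2 + 1^2)
= (5 - 15i) / 5
= 1 - 3i


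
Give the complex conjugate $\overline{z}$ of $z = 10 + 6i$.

If z = a + bi, then conjugate(z) = a - bi
conjugate(10 + 6i) = 10 - 6i


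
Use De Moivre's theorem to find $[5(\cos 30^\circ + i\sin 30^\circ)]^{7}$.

By De Moivre: z^n = r^n(cos(nθ) + i sin(nθ))
= 5^7(cos(7*30°) + i sin(7*30°))
= 78125(cos 210° + i sin 210°)
= -78125*sqrt(3)/2 - (78125/2)i


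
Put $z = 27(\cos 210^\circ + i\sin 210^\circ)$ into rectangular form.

a = r cos θ = 27 * -sqrt(3)/2 = -27*sqrt(3)/2
b = r sin θ = 27 * -1/2 = -27/2
z = -27*sqrt(3)/2 - (27/2)i


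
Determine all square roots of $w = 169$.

|w| = 169, arg(w) = 0°
Root modulus = 169^(1/2) = 13
Root arguments: θ_k = (0° + 360°k)/2 for k = 0, 1, ..., 1
Roots: 13, -13


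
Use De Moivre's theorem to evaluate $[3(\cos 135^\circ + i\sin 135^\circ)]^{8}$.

By De Moivre: z^n = r^n(cos(nθ) + i sin(nθ))
= 3^8(cos(8*135°) + i sin(8*135°))
= 6561(cos 0° + i sin 0°)
= 6561


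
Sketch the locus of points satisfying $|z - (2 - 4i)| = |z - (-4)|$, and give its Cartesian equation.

|z - z1| = |z - z2| means z is equidistant from z1 and z2,
i.e. the perpendicular bisector of the segment from (2, -4) to (-4, 0) (midpoint (-1, -2)).
With z = x + yi, square both sides:
(x - 2)^2 + (y - (-4))^2 = (x - (-4))^2 + (y - 0)^2
The x^2 and y^2 terms cancel: -12x + 8y = 16 - 20 = -4
Simplify: 3x - 2y = 1
Locus: Perpendicular bisector of the segment from (2, -4) to (-4, 0): the line 3x - 2y = 1


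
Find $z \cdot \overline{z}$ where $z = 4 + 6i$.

z * conjugate(z) = |z|^2 = a^2 + b^2
= 4^2 + 6^2 = 52


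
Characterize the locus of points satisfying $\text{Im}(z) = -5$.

Im(z) = y where z = x + yi; the equation y = -5 is satisfied by all points with that y-coordinate
Locus: Horizontal line y = -5


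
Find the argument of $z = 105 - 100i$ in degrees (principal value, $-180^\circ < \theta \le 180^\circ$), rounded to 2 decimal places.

θ = arctan(b/a) = arctan(-100/105) (quadrant-adjusted) = -43.60°


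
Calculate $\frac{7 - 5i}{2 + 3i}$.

Multiply numerator and denominator by conjugate (2 - 3i):
= (7 - 5i)(2 - 3i) / (2^2 + 3^2)
= (-1 - 31i) / 13
= -1/13 - (31/13)i


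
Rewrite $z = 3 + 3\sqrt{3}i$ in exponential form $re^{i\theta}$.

r = |z| = sqrt((3)^2 + (3*sqrt(3))^2) = sqrt(9 + 27) = sqrt(36) = 6
θ = arctan(b/a) = arctan(5.1962/3) (quadrant-adjusted) = 60° = π/3
z = 6e^(i*π/3)


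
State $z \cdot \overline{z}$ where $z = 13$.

z * conjugate(z) = |z|^2 = a^2 + b^2
= 13^2 + 0^2 = 169


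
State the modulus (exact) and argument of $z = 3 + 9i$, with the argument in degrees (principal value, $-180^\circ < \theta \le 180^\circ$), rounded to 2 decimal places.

|z| = sqrt(3^2 + 9^2) = sqrt(90)
arg(z) = arctan(b/a) = arctan(9/3) (quadrant-adjusted) = 71.57°


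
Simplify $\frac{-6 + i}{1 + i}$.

Multiply numerator and denominator by conjugate (1 - i):
= (-6 + i)(1 - i) / (1^2 + 1^2)
= (-5 + 7i) / 2
= -5/2 + (7/2)i


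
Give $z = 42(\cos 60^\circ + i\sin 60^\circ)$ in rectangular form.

a = r cos θ = 42 * 1/2 = 21
b = r sin θ = 42 * sqrt(3)/2 = 21*sqrt(3)
z = 21 + 21*sqrt(3)i


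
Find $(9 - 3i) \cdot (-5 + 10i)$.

(a1*a2 - b1*b2) + (a1*b2 + b1*a2)i
= (-45 - (-30)) + (90 + 15)i
= -15 + 105i


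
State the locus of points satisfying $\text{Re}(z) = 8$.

Re(z) = x where z = x + yi; the equation x = 8 is satisfied by all points with that x-coordinate
Locus: Vertical line x = 8


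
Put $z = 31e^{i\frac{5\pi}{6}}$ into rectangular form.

a = r cos θ = 31 * -sqrt(3)/2 = -31*sqrt(3)/2
b = r sin θ = 31 * 1/2 = 31/2
z = -31*sqrt(3)/2 + (31/2)i


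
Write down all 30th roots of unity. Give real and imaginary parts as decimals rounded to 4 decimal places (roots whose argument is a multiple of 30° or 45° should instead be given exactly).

ω_k = e^(2πik/30) = cos(2πk/30) + i sin(2πk/30) for k = 0, 1, ..., 29
Roots: 1, 0.9781 + 0.2079i, 0.9135 + 0.4067i, 0.8090 + 0.5878i, 0.6691 + 0.7431i, 1/2 + (sqrt(3)/2)i, 0.3090 + 0.9511i, 0.1045 + 0.9945i, -0.1045 + 0.9945i, -0.3090 + 0.9511i, -1/2 + (sqrt(3)/2)i, -0.6691 + 0.7431i, -0.8090 + 0.5878i, -0.9135 + 0.4067i, -0.9781 + 0.2079i, -1, -0.9781 - 0.2079i, -0.9135 - 0.4067i, -0.8090 - 0.5878i, -0.6691 - 0.7431i, -1/2 - (sqrt(3)/2)i, -0.3090 - 0.9511i, -0.1045 - 0.9945i, 0.1045 - 0.9945i, 0.3090 - 0.9511i, 1/2 - (sqrt(3)/2)i, 0.6691 - 0.7431i, 0.8090 - 0.5878i, 0.9135 - 0.4067i, 0.9781 - 0.2079i


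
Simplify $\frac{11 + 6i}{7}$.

Divisor is real, so divide each part by 7:
= 11/7 + (6/7)i


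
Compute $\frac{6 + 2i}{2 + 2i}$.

Multiply numerator and denominator by conjugate (2 - 2i):
= (6 + 2i)(2 - 2i) / (2^2 + 2^2)
= (16 - 8i) / 8
= 2 - i


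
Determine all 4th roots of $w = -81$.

|w| = 81, arg(w) = 180°
Root modulus = 81^(1/4) = 3
Root arguments: θ_k = (180° + 360°k)/4 for k = 0, 1, ..., 3
Roots: 3*sqrt(2)/2 + (3*sqrt(2)/2)i, -3*sqrt(2)/2 + (3*sqrt(2)/2)i, -3*sqrt(2)/2 - (3*sqrt(2)/2)i, 3*sqrt(2)/2 - (3*sqrt(2)/2)i


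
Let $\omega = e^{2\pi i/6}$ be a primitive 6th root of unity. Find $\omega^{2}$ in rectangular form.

ω^2 = e^(2πi·2/6) = e^(i·2π/3)
= cos(2π/3) + i sin(2π/3)
= -1/2 + (sqrt(3)/2)i


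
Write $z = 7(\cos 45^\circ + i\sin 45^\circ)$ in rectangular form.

a = r cos θ = 7 * sqrt(2)/2 = 7*sqrt(2)/2
b = r sin θ = 7 * sqrt(2)/2 = 7*sqrt(2)/2
z = 7*sqrt(2)/2 + (7*sqrt(2)/2)i


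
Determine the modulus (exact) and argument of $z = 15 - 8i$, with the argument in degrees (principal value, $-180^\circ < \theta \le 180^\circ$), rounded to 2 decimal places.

|z| = sqrt(15^2 + (-8)^2) = 17
arg(z) = arctan(b/a) = arctan(-8/15) (quadrant-adjusted) = -28.07°


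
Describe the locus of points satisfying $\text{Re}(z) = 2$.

Re(z) = x where z = x + yi; the equation x = 2 is satisfied by all points with that x-coordinate
Locus: Vertical line x = 2


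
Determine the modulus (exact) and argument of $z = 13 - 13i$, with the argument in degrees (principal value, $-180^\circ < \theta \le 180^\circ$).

|z| = sqrt(13^2 + (-13)^2) = sqrt(338)
arg(z) = arctan(b/a) = arctan(-13/13) (quadrant-adjusted) = -45°


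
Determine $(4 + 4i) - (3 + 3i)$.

(4 - 3) + (4 - 3)i = 1 + i


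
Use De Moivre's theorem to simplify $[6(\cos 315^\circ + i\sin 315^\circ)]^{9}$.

By De Moivre: z^n = r^n(cos(nθ) + i sin(nθ))
= 6^9(cos(9*315°) + i sin(9*315°))
= 10077696(cos 315° + i sin 315°)
= 5038848*sqrt(2) - 5038848*sqrt(2)i


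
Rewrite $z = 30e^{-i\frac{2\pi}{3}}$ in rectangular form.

a = r cos θ = 30 * -1/2 = -15
b = r sin θ = 30 * -sqrt(3)/2 = -15*sqrt(3)
z = -15 - 15*sqrt(3)i


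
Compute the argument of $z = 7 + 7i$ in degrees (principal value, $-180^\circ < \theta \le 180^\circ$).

θ = arctan(b/a) = arctan(7/7) (quadrant-adjusted) = 45°


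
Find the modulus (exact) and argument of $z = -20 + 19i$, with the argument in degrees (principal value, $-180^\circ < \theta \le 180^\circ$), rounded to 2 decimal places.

|z| = sqrt((-20)^2 + 19^2) = sqrt(761)
arg(z) = arctan(b/a) = arctan(19/-20) (quadrant-adjusted) = 136.47°


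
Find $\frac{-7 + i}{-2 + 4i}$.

Multiply numerator and denominator by conjugate (-2 - 4i):
= (-7 + i)(-2 - 4i) / ((-2)^2 + 4^2)
= (18 + 26i) / 20
Divide through by 2: (9 + 13i) / 10
= 9/10 + (13/10)i


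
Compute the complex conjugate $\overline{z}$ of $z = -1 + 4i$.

If z = a + bi, then conjugate(z) = a - bi
conjugate(-1 + 4i) = -1 - 4i


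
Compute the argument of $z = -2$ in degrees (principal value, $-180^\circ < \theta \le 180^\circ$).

b = 0 and a < 0, so z lies on the negative real axis: θ = 180°


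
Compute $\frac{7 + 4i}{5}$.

Divisor is real, so divide each part by 5:
= 7/5 + (4/5)i


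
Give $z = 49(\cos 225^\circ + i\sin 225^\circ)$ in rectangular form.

a = r cos θ = 49 * -sqrt(2)/2 = -49*sqrt(2)/2
b = r sin θ = 49 * -sqrt(2)/2 = -49*sqrt(2)/2
z = -49*sqrt(2)/2 - (49*sqrt(2)/2)i


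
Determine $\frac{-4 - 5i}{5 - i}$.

Multiply numerator and denominator by conjugate (5 + i):
= (-4 - 5i)(5 + i) / (5^2 + (-1)^2)
= (-15 - 29i) / 26
= -15/26 - (29/26)i


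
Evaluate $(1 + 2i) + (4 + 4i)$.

(1 + 4) + (2 + 4)i = 5 + 6i


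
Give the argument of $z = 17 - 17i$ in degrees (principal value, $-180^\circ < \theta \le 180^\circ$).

θ = arctan(b/a) = arctan(-17/17) (quadrant-adjusted) = -45°


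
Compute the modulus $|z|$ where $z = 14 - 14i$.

|z| = sqrt(a^2 + b^2) = sqrt(14^2 + (-14)^2) = sqrt(392) = sqrt(392)


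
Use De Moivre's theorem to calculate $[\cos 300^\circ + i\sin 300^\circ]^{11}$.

By De Moivre: z^n = r^n(cos(nθ) + i sin(nθ))
= 1^11(cos(11*300°) + i sin(11*300°))
= 1(cos 60° + i sin 60°)
= 1/2 + (sqrt(3)/2)i


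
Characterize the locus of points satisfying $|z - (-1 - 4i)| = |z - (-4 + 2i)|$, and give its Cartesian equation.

|z - z1| = |z - z2| means z is equidistant from z1 and z2,
i.e. the perpendicular bisector of the segment from (-1, -4) to (-4, 2) (midpoint (-5/2, -1)).
With z = x + yi, square both sides:
(x - (-1))^2 + (y - (-4))^2 = (x - (-4))^2 + (y - 2)^2
The x^2 and y^2 terms cancel: -6x + 12y = 20 - 17 = 3
Simplify: 2x - 4y = -1
Locus: Perpendicular bisector of the segment from (-1, -4) to (-4, 2): the line 2x - 4y = -1


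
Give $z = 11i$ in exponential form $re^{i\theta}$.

r = |z| = sqrt((0)^2 + (11)^2) = sqrt(0 + 121) = sqrt(121) = 11
a = 0 and b > 0, so z lies on the positive imaginary axis: θ = 90° = π/2
z = 11e^(i*π/2)


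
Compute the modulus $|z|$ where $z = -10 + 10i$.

|z| = sqrt(a^2 + b^2) = sqrt((-10)^2 + 10^2) = sqrt(200) = sqrt(200)


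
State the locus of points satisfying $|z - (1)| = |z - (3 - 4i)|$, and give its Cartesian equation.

|z - z1| = |z - z2| means z is equidistant from z1 and z2,
i.e. the perpendicular bisector of the segment from (1, 0) to (3, -4) (midpoint (2, -2)).
With z = x + yi, square both sides:
(x - 1)^2 + (y - 0)^2 = (x - 3)^2 + (y - (-4))^2
The x^2 and y^2 terms cancel: 4x + (-8)y = 25 - 1 = 24
Simplify: x - 2y = 6
Locus: Perpendicular bisector of the segment from (1, 0) to (3, -4): the line x - 2y = 6


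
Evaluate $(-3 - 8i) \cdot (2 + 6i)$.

(a1*a2 - b1*b2) + (a1*b2 + b1*a2)i
= (-6 - (-48)) + (-18 + (-16))i
= 42 - 34i


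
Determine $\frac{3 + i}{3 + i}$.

Multiply numerator and denominator by conjugate (3 - i):
= (3 + i)(3 - i) / (3^2 + 1^2)
= (10) / 10
= 1


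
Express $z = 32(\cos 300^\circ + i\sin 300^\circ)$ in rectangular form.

a = r cos θ = 32 * 1/2 = 16
b = r sin θ = 32 * -sqrt(3)/2 = -16*sqrt(3)
z = 16 - 16*sqrt(3)i


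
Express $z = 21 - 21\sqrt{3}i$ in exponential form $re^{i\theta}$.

r = |z| = sqrt((21)^2 + (-21*sqrt(3))^2) = sqrt(441 + 1323) = sqrt(1764) = 42
θ = arctan(b/a) = arctan(-36.3731/21) (quadrant-adjusted) = -60° = -π/3
z = 42e^(-i*π/3)


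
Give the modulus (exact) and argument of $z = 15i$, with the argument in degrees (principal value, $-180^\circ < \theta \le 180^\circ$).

|z| = sqrt(0^2 + 15^2) = 15
a = 0 and b > 0, so z lies on the positive imaginary axis: arg(z) = 90°


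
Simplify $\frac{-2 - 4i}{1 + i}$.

Multiply numerator and denominator by conjugate (1 - i):
= (-2 - 4i)(1 - i) / (1^2 + 1^2)
= (-6 - 2i) / 2
= -3 - i


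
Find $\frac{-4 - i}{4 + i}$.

Multiply numerator and denominator by conjugate (4 - i):
= (-4 - i)(4 - i) / (4^2 + 1^2)
= (-17) / 17
= -1


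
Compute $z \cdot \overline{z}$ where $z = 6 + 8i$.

z * conjugate(z) = |z|^2 = a^2 + b^2
= 6^2 + 8^2 = 100


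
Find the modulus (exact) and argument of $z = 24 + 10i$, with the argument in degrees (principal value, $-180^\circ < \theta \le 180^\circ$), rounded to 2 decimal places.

|z| = sqrt(24^2 + 10^2) = 26
arg(z) = arctan(b/a) = arctan(10/24) (quadrant-adjusted) = 22.62°


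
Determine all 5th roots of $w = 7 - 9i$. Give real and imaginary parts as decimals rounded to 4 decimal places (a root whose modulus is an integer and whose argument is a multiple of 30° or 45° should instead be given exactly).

|w| = sqrt(130) ≈ 11.401754, arg(w) ≈ 307.874984°
Root modulus = sqrt(130)^(1/5) ≈ 1.627025
Root arguments: θ_k = (arg(w) + 360°k)/5 for k = 0, 1, ..., 4
Compute each root as (root modulus)(cos θ_k + i sin θ_k) using full-precision intermediates, then round to 4 decimal places.
Roots: 0.7745 + 1.4309i, -1.1215 + 1.1787i, -1.4676 - 0.7024i, 0.2145 - 1.6128i, 1.6002 - 0.2944i


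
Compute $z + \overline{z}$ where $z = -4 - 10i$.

z + conjugate(z) = (a + bi) + (a - bi) = 2a
= 2 * (-4) = -8


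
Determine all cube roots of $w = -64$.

|w| = 64, arg(w) = 180°
Root modulus = 64^(1/3) = 4
Root arguments: θ_k = (180° + 360°k)/3 for k = 0, 1, ..., 2
Roots: 2 + 2*sqrt(3)i, -4, 2 - 2*sqrt(3)i


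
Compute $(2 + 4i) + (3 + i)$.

(2 + 3) + (4 + 1)i = 5 + 5i


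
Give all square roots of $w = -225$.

|w| = 225, arg(w) = 180°
Root modulus = 225^(1/2) = 15
Root arguments: θ_k = (180° + 360°k)/2 for k = 0, 1, ..., 1
Roots: 15i, -15i


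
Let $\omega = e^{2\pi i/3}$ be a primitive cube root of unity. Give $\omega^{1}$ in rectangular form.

ω^1 = e^(2πi·1/3) = e^(i·2π/3)
= cos(2π/3) + i sin(2π/3)
= -1/2 + (sqrt(3)/2)i


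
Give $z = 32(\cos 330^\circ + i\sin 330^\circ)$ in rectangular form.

a = r cos θ = 32 * sqrt(3)/2 = 16*sqrt(3)
b = r sin θ = 32 * -1/2 = -16
z = 16*sqrt(3) - 16i


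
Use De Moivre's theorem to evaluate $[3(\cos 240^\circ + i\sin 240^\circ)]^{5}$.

By De Moivre: z^n = r^n(cos(nθ) + i sin(nθ))
= 3^5(cos(5*240°) + i sin(5*240°))
= 243(cos 120° + i sin 120°)
= -243/2 + (243*sqrt(3)/2)i


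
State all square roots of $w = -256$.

|w| = 256, arg(w) = 180°
Root modulus = 256^(1/2) = 16
Root arguments: θ_k = (180° + 360°k)/2 for k = 0, 1, ..., 1
Roots: 16i, -16i


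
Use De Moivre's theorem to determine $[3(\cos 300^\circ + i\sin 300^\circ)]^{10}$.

By De Moivre: z^n = r^n(cos(nθ) + i sin(nθ))
= 3^10(cos(10*300°) + i sin(10*300°))
= 59049(cos 120° + i sin 120°)
= -59049/2 + (59049*sqrt(3)/2)i


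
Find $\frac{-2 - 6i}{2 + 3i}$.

Multiply numerator and denominator by conjugate (2 - 3i):
= (-2 - 6i)(2 - 3i) / (2^2 + 3^2)
= (-22 - 6i) / 13
= -22/13 - (6/13)i


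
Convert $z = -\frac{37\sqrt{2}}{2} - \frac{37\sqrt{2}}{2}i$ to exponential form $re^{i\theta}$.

r = |z| = sqrt((-37*sqrt(2)/2)^2 + (-37*sqrt(2)/2)^2) = sqrt(1369/2 + 1369/2) = sqrt(1369) = 37
θ = arctan(b/a) = arctan(-26.163/-26.163) (quadrant-adjusted) = -135° = -3π/4
z = 37e^(-i*3π/4)


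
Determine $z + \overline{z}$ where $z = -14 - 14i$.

z + conjugate(z) = (a + bi) + (a - bi) = 2a
= 2 * (-14) = -28


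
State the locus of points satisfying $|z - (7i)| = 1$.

|z - z0| = r describes a circle centered at z0 with radius r
Here z0 = 7i and r = 1
Locus: Circle centered at (0, 7) with radius 1


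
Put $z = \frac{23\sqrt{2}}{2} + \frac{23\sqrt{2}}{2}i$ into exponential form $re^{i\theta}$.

r = |z| = sqrt((23*sqrt(2)/2)^2 + (23*sqrt(2)/2)^2) = sqrt(529/2 + 529/2) = sqrt(529) = 23
θ = arctan(b/a) = arctan(16.2635/16.2635) (quadrant-adjusted) = 45° = π/4
z = 23e^(i*π/4)


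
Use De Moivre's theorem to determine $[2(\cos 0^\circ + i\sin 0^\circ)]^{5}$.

By De Moivre: z^n = r^n(cos(nθ) + i sin(nθ))
= 2^5(cos(5*0°) + i sin(5*0°))
= 32(cos 0° + i sin 0°)
= 32


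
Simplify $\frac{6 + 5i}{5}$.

Divisor is real, so divide each part by 5:
= 6/5 + i


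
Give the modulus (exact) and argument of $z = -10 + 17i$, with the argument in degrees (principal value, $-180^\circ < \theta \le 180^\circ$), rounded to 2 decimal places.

|z| = sqrt((-10)^2 + 17^2) = sqrt(389)
arg(z) = arctan(b/a) = arctan(17/-10) (quadrant-adjusted) = 120.47°


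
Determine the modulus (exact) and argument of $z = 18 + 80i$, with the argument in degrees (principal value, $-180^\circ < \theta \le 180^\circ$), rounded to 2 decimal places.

|z| = sqrt(18^2 + 80^2) = 82
arg(z) = arctan(b/a) = arctan(80/18) (quadrant-adjusted) = 77.32°


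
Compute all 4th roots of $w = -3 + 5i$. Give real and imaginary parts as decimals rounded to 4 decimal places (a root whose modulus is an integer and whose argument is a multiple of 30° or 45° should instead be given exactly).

|w| = sqrt(34) ≈ 5.830952, arg(w) ≈ 120.963757°
Root modulus = sqrt(34)^(1/4) ≈ 1.553942
Root arguments: θ_k = (arg(w) + 360°k)/4 for k = 0, 1, ..., 3
Compute each root as (root modulus)(cos θ_k + i sin θ_k) using full-precision intermediates, then round to 4 decimal places.
Roots: 1.3425 + 0.7826i, -0.7826 + 1.3425i, -1.3425 - 0.7826i, 0.7826 - 1.3425i


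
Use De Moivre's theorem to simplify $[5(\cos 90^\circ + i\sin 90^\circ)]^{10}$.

By De Moivre: z^n = r^n(cos(nθ) + i sin(nθ))
= 5^10(cos(10*90°) + i sin(10*90°))
= 9765625(cos 180° + i sin 180°)
= -9765625


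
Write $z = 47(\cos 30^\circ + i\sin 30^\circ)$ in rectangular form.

a = r cos θ = 47 * sqrt(3)/2 = 47*sqrt(3)/2
b = r sin θ = 47 * 1/2 = 47/2
z = 47*sqrt(3)/2 + (47/2)i


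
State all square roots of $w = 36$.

|w| = 36, arg(w) = 0°
Root modulus = 36^(1/2) = 6
Root arguments: θ_k = (0° + 360°k)/2 for k = 0, 1, ..., 1
Roots: 6, -6


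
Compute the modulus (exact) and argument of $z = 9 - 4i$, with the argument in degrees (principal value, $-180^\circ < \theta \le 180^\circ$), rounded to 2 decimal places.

|z| = sqrt(9^2 + (-4)^2) = sqrt(97)
arg(z) = arctan(b/a) = arctan(-4/9) (quadrant-adjusted) = -23.96°


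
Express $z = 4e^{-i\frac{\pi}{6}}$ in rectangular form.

a = r cos θ = 4 * sqrt(3)/2 = 2*sqrt(3)
b = r sin θ = 4 * -1/2 = -2
z = 2*sqrt(3) - 2i


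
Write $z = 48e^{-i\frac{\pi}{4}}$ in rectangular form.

a = r cos θ = 48 * sqrt(2)/2 = 24*sqrt(2)
b = r sin θ = 48 * -sqrt(2)/2 = -24*sqrt(2)
z = 24*sqrt(2) - 24*sqrt(2)i


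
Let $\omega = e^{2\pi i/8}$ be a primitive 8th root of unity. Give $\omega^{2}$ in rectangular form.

ω^2 = e^(2πi·2/8) = e^(i·1π/2)
= cos(1π/2) + i sin(1π/2)
= i


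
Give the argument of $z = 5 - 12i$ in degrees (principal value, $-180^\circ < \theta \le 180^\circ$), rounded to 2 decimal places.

θ = arctan(b/a) = arctan(-12/5) (quadrant-adjusted) = -67.38°


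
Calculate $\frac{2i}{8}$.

Divisor is real, so divide each part by 8:
= 0 + (1/4)i


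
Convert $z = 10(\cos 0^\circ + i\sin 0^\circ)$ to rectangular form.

a = r cos θ = 10 * 1 = 10
b = r sin θ = 10 * 0 = 0
z = 10


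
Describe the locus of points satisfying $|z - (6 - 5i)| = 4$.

|z - z0| = r describes a circle centered at z0 with radius r
Here z0 = 6 - 5i and r = 4
Locus: Circle centered at (6, -5) with radius 4


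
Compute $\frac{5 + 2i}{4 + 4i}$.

Multiply numerator and denominator by conjugate (4 - 4i):
= (5 + 2i)(4 - 4i) / (4^2 + 4^2)
= (28 - 12i) / 32
Divide through by 4: (7 - 3i) / 8
= 7/8 - (3/8)i


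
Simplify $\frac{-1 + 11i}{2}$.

Divisor is real, so divide each part by 2:
= -1/2 + (11/2)i


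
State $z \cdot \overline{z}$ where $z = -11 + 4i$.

z * conjugate(z) = |z|^2 = a^2 + b^2
= (-11)^2 + 4^2 = 137


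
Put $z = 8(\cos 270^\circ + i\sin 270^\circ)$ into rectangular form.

a = r cos θ = 8 * 0 = 0
b = r sin θ = 8 * -1 = -8
z = -8i


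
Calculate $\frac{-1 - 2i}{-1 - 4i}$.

Multiply numerator and denominator by conjugate (-1 + 4i):
= (-1 - 2i)(-1 + 4i) / ((-1)^2 + (-4)^2)
= (9 - 2i) / 17
= 9/17 - (2/17)i


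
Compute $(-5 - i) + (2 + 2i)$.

(-5 + 2) + (-1 + 2)i = -3 + i


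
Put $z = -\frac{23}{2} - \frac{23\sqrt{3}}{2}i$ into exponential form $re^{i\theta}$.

r = |z| = sqrt((-23/2)^2 + (-23*sqrt(3)/2)^2) = sqrt(529/4 + 1587/4) = sqrt(529) = 23
θ = arctan(b/a) = arctan(-19.9186/-11.5) (quadrant-adjusted) = -120° = -2π/3
z = 23e^(-i*2π/3)


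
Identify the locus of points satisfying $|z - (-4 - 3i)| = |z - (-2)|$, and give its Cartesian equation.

|z - z1| = |z - z2| means z is equidistant from z1 and z2,
i.e. the perpendicular bisector of the segment from (-4, -3) to (-2, 0) (midpoint (-3, -3/2)).
With z = x + yi, square both sides:
(x - (-4))^2 + (y - (-3))^2 = (x - (-2))^2 + (y - 0)^2
The x^2 and y^2 terms cancel: 4x + 6y = 4 - 25 = -21
Simplify: 4x + 6y = -21
Locus: Perpendicular bisector of the segment from (-4, -3) to (-2, 0): the line 4x + 6y = -21


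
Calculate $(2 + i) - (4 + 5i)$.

(2 - 4) + (1 - 5)i = -2 - 4i


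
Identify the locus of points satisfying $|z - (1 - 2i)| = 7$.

|z - z0| = r describes a circle centered at z0 with radius r
Here z0 = 1 - 2i and r = 7
Locus: Circle centered at (1, -2) with radius 7


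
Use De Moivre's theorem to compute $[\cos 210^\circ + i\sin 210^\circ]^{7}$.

By De Moivre: z^n = r^n(cos(nθ) + i sin(nθ))
= 1^7(cos(7*210°) + i sin(7*210°))
= 1(cos 30° + i sin 30°)
= sqrt(3)/2 + (1/2)i


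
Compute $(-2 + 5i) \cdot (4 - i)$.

(a1*a2 - b1*b2) + (a1*b2 + b1*a2)i
= (-8 - (-5)) + (2 + 20)i
= -3 + 22i


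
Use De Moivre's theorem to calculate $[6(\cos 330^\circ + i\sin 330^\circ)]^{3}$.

By De Moivre: z^n = r^n(cos(nθ) + i sin(nθ))
= 6^3(cos(3*330°) + i sin(3*330°))
= 216(cos 270° + i sin 270°)
= -216i


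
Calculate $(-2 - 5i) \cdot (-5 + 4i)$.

(a1*a2 - b1*b2) + (a1*b2 + b1*a2)i
= (10 - (-20)) + (-8 + 25)i
= 30 + 17i


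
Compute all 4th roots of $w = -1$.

|w| = 1, arg(w) = 180°
Root modulus = 1^(1/4) = 1
Root arguments: θ_k = (180° + 360°k)/4 for k = 0, 1, ..., 3
Roots: sqrt(2)/2 + (sqrt(2)/2)i, -sqrt(2)/2 + (sqrt(2)/2)i, -sqrt(2)/2 - (sqrt(2)/2)i, sqrt(2)/2 - (sqrt(2)/2)i


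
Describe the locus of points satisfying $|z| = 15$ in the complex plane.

|z| = 15 means sqrt(x^2 + y^2) = 15
This is a circle of radius 15 centered at the origin


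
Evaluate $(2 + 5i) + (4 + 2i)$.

(2 + 4) + (5 + 2)i = 6 + 7i


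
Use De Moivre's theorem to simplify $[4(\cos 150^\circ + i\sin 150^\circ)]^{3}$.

By De Moivre: z^n = r^n(cos(nθ) + i sin(nθ))
= 4^3(cos(3*150°) + i sin(3*150°))
= 64(cos 90° + i sin 90°)
= 64i


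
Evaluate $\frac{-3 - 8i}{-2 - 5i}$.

Multiply numerator and denominator by conjugate (-2 + 5i):
= (-3 - 8i)(-2 + 5i) / ((-2)^2 + (-5)^2)
= (46 + i) / 29
= 46/29 + (1/29)i


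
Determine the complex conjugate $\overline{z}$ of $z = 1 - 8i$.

If z = a + bi, then conjugate(z) = a - bi
conjugate(1 - 8i) = 1 + 8i


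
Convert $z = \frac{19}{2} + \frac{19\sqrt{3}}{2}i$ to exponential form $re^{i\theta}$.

r = |z| = sqrt((19/2)^2 + (19*sqrt(3)/2)^2) = sqrt(361/4 + 1083/4) = sqrt(361) = 19
θ = arctan(b/a) = arctan(16.4545/9.5) (quadrant-adjusted) = 60° = π/3
z = 19e^(i*π/3)


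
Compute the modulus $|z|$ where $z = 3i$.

|z| = sqrt(a^2 + b^2) = sqrt(0^2 + 3^2) = sqrt(9) = 3


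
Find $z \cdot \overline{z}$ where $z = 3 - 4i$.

z * conjugate(z) = |z|^2 = a^2 + b^2
= 3^2 + (-4)^2 = 25


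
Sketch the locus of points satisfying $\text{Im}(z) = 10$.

Im(z) = y where z = x + yi; the equation y = 10 is satisfied by all points with that y-coordinate
Locus: Horizontal line y = 10


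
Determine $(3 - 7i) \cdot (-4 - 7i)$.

(a1*a2 - b1*b2) + (a1*b2 + b1*a2)i
= (-12 - 49) + (-21 + 28)i
= -61 + 7i


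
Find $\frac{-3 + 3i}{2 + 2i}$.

Multiply numerator and denominator by conjugate (2 - 2i):
= (-3 + 3i)(2 - 2i) / (2^2 + 2^2)
= (12i) / 8
Divide through by 4: (3i) / 2
= 0 + (3/2)i


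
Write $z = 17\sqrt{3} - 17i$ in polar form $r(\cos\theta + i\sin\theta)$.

r = |z| = sqrt(a^2 + b^2) = sqrt((17*sqrt(3))^2 + (-17)^2) = sqrt(867 + 289) = sqrt(1156) = 34
θ = arctan(b/a) = arctan(-17/29.4449) (quadrant-adjusted) = 330°
z = 34(cos 330° + i sin 330°)


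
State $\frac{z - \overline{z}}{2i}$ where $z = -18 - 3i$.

z - conjugate(z) = 2bi
(z - conjugate(z))/(2i) = 2bi/(2i) = b = -3


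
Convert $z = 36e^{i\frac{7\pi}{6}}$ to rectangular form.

a = r cos θ = 36 * -sqrt(3)/2 = -18*sqrt(3)
b = r sin θ = 36 * -1/2 = -18
z = -18*sqrt(3) - 18i


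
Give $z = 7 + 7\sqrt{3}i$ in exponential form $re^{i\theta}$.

r = |z| = sqrt((7)^2 + (7*sqrt(3))^2) = sqrt(49 + 147) = sqrt(196) = 14
θ = arctan(b/a) = arctan(12.1244/7) (quadrant-adjusted) = 60° = π/3
z = 14e^(i*π/3)


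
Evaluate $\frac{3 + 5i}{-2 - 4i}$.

Multiply numerator and denominator by conjugate (-2 + 4i):
= (3 + 5i)(-2 + 4i) / ((-2)^2 + (-4)^2)
= (-26 + 2i) / 20
Divide through by 2: (-13 + i) / 10
= -13/10 + (1/10)i


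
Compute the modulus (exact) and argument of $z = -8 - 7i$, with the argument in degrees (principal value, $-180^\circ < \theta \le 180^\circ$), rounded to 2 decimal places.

|z| = sqrt((-8)^2 + (-7)^2) = sqrt(113)
arg(z) = arctan(b/a) = arctan(-7/-8) (quadrant-adjusted) = -138.81°


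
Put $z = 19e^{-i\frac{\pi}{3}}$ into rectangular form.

a = r cos θ = 19 * 1/2 = 19/2
b = r sin θ = 19 * -sqrt(3)/2 = -19*sqrt(3)/2
z = 19/2 - (19*sqrt(3)/2)i


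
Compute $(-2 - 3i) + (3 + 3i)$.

(-2 + 3) + (-3 + 3)i = 1


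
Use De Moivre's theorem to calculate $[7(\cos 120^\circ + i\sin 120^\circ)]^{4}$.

By De Moivre: z^n = r^n(cos(nθ) + i sin(nθ))
= 7^4(cos(4*120°) + i sin(4*120°))
= 2401(cos 120° + i sin 120°)
= -2401/2 + (2401*sqrt(3)/2)i


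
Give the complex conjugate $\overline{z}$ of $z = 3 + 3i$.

If z = a + bi, then conjugate(z) = a - bi
conjugate(3 + 3i) = 3 - 3i


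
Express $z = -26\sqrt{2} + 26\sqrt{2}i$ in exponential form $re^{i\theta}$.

r = |z| = sqrt((-26*sqrt(2))^2 + (26*sqrt(2))^2) = sqrt(1352 + 1352) = sqrt(2704) = 52
θ = arctan(b/a) = arctan(36.7696/-36.7696) (quadrant-adjusted) = 135° = 3π/4
z = 52e^(i*3π/4)


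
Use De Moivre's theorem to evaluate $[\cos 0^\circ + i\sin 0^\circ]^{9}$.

By De Moivre: z^n = r^n(cos(nθ) + i sin(nθ))
= 1^9(cos(9*0°) + i sin(9*0°))
= 1(cos 0° + i sin 0°)
= 1


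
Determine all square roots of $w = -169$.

|w| = 169, arg(w) = 180°
Root modulus = 169^(1/2) = 13
Root arguments: θ_k = (180° + 360°k)/2 for k = 0, 1, ..., 1
Roots: 13i, -13i


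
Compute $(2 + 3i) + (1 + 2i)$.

(2 + 1) + (3 + 2)i = 3 + 5i


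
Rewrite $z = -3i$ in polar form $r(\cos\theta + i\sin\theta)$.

r = |z| = sqrt(a^2 + b^2) = sqrt((0)^2 + (-3)^2) = sqrt(0 + 9) = sqrt(9) = 3
a = 0 and b < 0, so z lies on the negative imaginary axis: θ = 270°
z = 3(cos 270° + i sin 270°)


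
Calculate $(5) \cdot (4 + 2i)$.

(a1*a2 - b1*b2) + (a1*b2 + b1*a2)i
= (20 - 0) + (10 + 0)i
= 20 + 10i


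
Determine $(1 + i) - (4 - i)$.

(1 - 4) + (1 - (-1))i = -3 + 2i


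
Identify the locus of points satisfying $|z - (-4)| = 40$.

|z - z0| = r describes a circle centered at z0 with radius r
Here z0 = -4 and r = 40
Locus: Circle centered at (-4, 0) with radius 40


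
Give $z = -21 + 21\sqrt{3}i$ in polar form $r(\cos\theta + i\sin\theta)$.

r = |z| = sqrt(a^2 + b^2) = sqrt((-21)^2 + (21*sqrt(3))^2) = sqrt(441 + 1323) = sqrt(1764) = 42
θ = arctan(b/a) = arctan(36.3731/-21) (quadrant-adjusted) = 120°
z = 42(cos 120° + i sin 120°)


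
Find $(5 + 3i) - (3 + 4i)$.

(5 - 3) + (3 - 4)i = 2 - i


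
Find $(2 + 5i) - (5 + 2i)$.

(2 - 5) + (5 - 2)i = -3 + 3i


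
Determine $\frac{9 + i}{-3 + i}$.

Multiply numerator and denominator by conjugate (-3 - i):
= (9 + i)(-3 - i) / ((-3)^2 + 1^2)
= (-26 - 12i) / 10
Divide through by 2: (-13 - 6i) / 5
= -13/5 - (6/5)i


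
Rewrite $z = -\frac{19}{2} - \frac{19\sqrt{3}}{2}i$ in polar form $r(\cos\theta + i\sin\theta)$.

r = |z| = sqrt(a^2 + b^2) = sqrt((-19/2)^2 + (-19*sqrt(3)/2)^2) = sqrt(361/4 + 1083/4) = sqrt(361) = 19
θ = arctan(b/a) = arctan(-16.4545/-9.5) (quadrant-adjusted) = 240°
z = 19(cos 240° + i sin 240°)


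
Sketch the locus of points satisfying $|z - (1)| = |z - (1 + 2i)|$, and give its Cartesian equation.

|z - z1| = |z - z2| means z is equidistant from z1 and z2,
i.e. the perpendicular bisector of the segment from (1, 0) to (1, 2) (midpoint (1, 1)).
With z = x + yi, square both sides:
(x - 1)^2 + (y - 0)^2 = (x - 1)^2 + (y - 2)^2
The x^2 and y^2 terms cancel: 0x + 4y = 5 - 1 = 4
Simplify: y = 1
Locus: Perpendicular bisector of the segment from (1, 0) to (1, 2): the line y = 1


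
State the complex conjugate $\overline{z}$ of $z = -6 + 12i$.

If z = a + bi, then conjugate(z) = a - bi
conjugate(-6 + 12i) = -6 - 12i


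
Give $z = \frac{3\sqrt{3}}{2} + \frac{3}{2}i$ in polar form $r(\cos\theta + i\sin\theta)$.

r = |z| = sqrt(a^2 + b^2) = sqrt((3*sqrt(3)/2)^2 + (3/2)^2) = sqrt(27/4 + 9/4) = sqrt(9) = 3
θ = arctan(b/a) = arctan(1.5/2.5981) (quadrant-adjusted) = 30°
z = 3(cos 30° + i sin 30°)


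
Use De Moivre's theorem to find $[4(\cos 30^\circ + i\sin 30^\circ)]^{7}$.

By De Moivre: z^n = r^n(cos(nθ) + i sin(nθ))
= 4^7(cos(7*30°) + i sin(7*30°))
= 16384(cos 210° + i sin 210°)
= -8192*sqrt(3) - 8192i


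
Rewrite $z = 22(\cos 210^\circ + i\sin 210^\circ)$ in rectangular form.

a = r cos θ = 22 * -sqrt(3)/2 = -11*sqrt(3)
b = r sin θ = 22 * -1/2 = -11
z = -11*sqrt(3) - 11i


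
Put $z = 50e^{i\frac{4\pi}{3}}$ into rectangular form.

a = r cos θ = 50 * -1/2 = -25
b = r sin θ = 50 * -sqrt(3)/2 = -25*sqrt(3)
z = -25 - 25*sqrt(3)i


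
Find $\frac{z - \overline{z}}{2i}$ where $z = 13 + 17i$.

z - conjugate(z) = 2bi
(z - conjugate(z))/(2i) = 2bi/(2i) = b = 17


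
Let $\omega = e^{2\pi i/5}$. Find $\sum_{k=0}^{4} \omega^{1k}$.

Let ζ = ω^1 = e^(2πi·1/5). Since 5 ∤ 1, ζ ≠ 1.
Sum = Σ_{k=0}^{4} ζ^k = (ζ^5 - 1)/(ζ - 1) = (ω^{1·5} - 1)/(ζ - 1) = (1 - 1)/(ζ - 1) = 0


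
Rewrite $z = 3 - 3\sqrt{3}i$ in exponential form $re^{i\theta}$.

r = |z| = sqrt((3)^2 + (-3*sqrt(3))^2) = sqrt(9 + 27) = sqrt(36) = 6
θ = arctan(b/a) = arctan(-5.1962/3) (quadrant-adjusted) = -60° = -π/3
z = 6e^(-i*π/3)


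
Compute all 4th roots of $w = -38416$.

|w| = 38416, arg(w) = 180°
Root modulus = 38416^(1/4) = 14
Root arguments: θ_k = (180° + 360°k)/4 for k = 0, 1, ..., 3
Roots: 7*sqrt(2) + 7*sqrt(2)i, -7*sqrt(2) + 7*sqrt(2)i, -7*sqrt(2) - 7*sqrt(2)i, 7*sqrt(2) - 7*sqrt(2)i


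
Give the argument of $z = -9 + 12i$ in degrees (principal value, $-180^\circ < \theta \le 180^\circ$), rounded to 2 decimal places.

θ = arctan(b/a) = arctan(12/-9) (quadrant-adjusted) = 126.87°


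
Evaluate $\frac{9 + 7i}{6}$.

Divisor is real, so divide each part by 6:
= 3/2 + (7/6)i


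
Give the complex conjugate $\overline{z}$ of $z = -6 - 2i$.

If z = a + bi, then conjugate(z) = a - bi
conjugate(-6 - 2i) = -6 + 2i


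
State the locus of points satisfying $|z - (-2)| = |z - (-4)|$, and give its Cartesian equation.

|z - z1| = |z - z2| means z is equidistant from z1 and z2,
i.e. the perpendicular bisector of the segment from (-2, 0) to (-4, 0) (midpoint (-3, 0)).
With z = x + yi, square both sides:
(x - (-2))^2 + (y - 0)^2 = (x - (-4))^2 + (y - 0)^2
The x^2 and y^2 terms cancel: -4x + 0y = 16 - 4 = 12
Simplify: x = -3
Locus: Perpendicular bisector of the segment from (-2, 0) to (-4, 0): the line x = -3


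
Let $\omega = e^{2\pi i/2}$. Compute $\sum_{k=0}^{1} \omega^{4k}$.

Since 2 divides 4, ω^4 = (ω^2)^2 = 1^2 = 1, so every term is 1.
Sum = 2 · 1 = 2


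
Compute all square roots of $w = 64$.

|w| = 64, arg(w) = 0°
Root modulus = 64^(1/2) = 8
Root arguments: θ_k = (0° + 360°k)/2 for k = 0, 1, ..., 1
Roots: 8, -8


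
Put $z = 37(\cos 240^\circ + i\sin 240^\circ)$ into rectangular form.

a = r cos θ = 37 * -1/2 = -37/2
b = r sin θ = 37 * -sqrt(3)/2 = -37*sqrt(3)/2
z = -37/2 - (37*sqrt(3)/2)i


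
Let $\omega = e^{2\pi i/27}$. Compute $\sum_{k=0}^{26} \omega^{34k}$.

Let ζ = ω^34 = e^(2πi·34/27). Since 27 ∤ 34, ζ ≠ 1.
Sum = Σ_{k=0}^{26} ζ^k = (ζ^27 - 1)/(ζ - 1) = (ω^{34·27} - 1)/(ζ - 1) = (1 - 1)/(ζ - 1) = 0


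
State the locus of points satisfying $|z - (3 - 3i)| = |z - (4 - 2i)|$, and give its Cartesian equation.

|z - z1| = |z - z2| means z is equidistant from z1 and z2,
i.e. the perpendicular bisector of the segment from (3, -3) to (4, -2) (midpoint (7/2, -5/2)).
With z = x + yi, square both sides:
(x - 3)^2 + (y - (-3))^2 = (x - 4)^2 + (y - (-2))^2
The x^2 and y^2 terms cancel: 2x + 2y = 20 - 18 = 2
Simplify: x + y = 1
Locus: Perpendicular bisector of the segment from (3, -3) to (4, -2): the line x + y = 1


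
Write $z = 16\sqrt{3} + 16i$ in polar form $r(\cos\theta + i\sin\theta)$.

r = |z| = sqrt(a^2 + b^2) = sqrt((16*sqrt(3))^2 + (16)^2) = sqrt(768 + 256) = sqrt(1024) = 32
θ = arctan(b/a) = arctan(16/27.7128) (quadrant-adjusted) = 30°
z = 32(cos 30° + i sin 30°)


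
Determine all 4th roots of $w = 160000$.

|w| = 160000, arg(w) = 0°
Root modulus = 160000^(1/4) = 20
Root arguments: θ_k = (0° + 360°k)/4 for k = 0, 1, ..., 3
Roots: 20, 20i, -20, -20i


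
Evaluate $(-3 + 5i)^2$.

(a + bi)^2 = a^2 - b^2 + 2abi
= (-3)^2 - 5^2 + 2*(-3)*5i
= -16 - 30i


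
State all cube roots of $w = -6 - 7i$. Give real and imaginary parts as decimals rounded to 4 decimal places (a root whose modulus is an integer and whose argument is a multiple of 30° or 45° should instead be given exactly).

|w| = sqrt(85) ≈ 9.219544, arg(w) ≈ 229.398705°
Root modulus = sqrt(85)^(1/3) ≈ 2.096862
Root arguments: θ_k = (arg(w) + 360°k)/3 for k = 0, 1, ..., 2
Compute each root as (root modulus)(cos θ_k + i sin θ_k) using full-precision intermediates, then round to 4 decimal places.
Roots: 0.4907 + 2.0386i, -2.0109 - 0.5944i, 1.5202 - 1.4443i


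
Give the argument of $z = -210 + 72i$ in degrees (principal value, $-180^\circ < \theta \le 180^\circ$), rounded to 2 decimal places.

θ = arctan(b/a) = arctan(72/-210) (quadrant-adjusted) = 161.08°


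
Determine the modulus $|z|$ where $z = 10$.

|z| = sqrt(a^2 + b^2) = sqrt(10^2 + 0^2) = sqrt(100) = 10


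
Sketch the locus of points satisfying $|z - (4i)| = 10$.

|z - z0| = r describes a circle centered at z0 with radius r
Here z0 = 4i and r = 10
Locus: Circle centered at (0, 4) with radius 10


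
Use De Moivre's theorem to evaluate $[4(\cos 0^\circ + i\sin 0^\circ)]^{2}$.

By De Moivre: z^n = r^n(cos(nθ) + i sin(nθ))
= 4^2(cos(2*0°) + i sin(2*0°))
= 16(cos 0° + i sin 0°)
= 16


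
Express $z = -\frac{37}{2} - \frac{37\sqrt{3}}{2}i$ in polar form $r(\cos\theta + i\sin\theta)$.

r = |z| = sqrt(a^2 + b^2) = sqrt((-37/2)^2 + (-37*sqrt(3)/2)^2) = sqrt(1369/4 + 4107/4) = sqrt(1369) = 37
θ = arctan(b/a) = arctan(-32.0429/-18.5) (quadrant-adjusted) = 240°
z = 37(cos 240° + i sin 240°)


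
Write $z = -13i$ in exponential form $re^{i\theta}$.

r = |z| = sqrt((0)^2 + (-13)^2) = sqrt(0 + 169) = sqrt(169) = 13
a = 0 and b < 0, so z lies on the negative imaginary axis: θ = -90° = -π/2
z = 13e^(-i*π/2)


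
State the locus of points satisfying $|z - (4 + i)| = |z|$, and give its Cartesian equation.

|z - z1| = |z - z2| means z is equidistant from z1 and z2,
i.e. the perpendicular bisector of the segment from (4, 1) to (0, 0) (midpoint (2, 1/2)).
With z = x + yi, square both sides:
(x - 4)^2 + (y - 1)^2 = (x - 0)^2 + (y - 0)^2
The x^2 and y^2 terms cancel: -8x + (-2)y = 0 - 17 = -17
Simplify: 8x + 2y = 17
Locus: Perpendicular bisector of the segment from (4, 1) to (0, 0): the line 8x + 2y = 17


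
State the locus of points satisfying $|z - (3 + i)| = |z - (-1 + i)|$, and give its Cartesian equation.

|z - z1| = |z - z2| means z is equidistant from z1 and z2,
i.e. the perpendicular bisector of the segment from (3, 1) to (-1, 1) (midpoint (1, 1)).
With z = x + yi, square both sides:
(x - 3)^2 + (y - 1)^2 = (x - (-1))^2 + (y - 1)^2
The x^2 and y^2 terms cancel: -8x + 0y = 2 - 10 = -8
Simplify: x = 1
Locus: Perpendicular bisector of the segment from (3, 1) to (-1, 1): the line x = 1


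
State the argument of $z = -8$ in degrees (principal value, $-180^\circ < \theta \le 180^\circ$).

b = 0 and a < 0, so z lies on the negative real axis: θ = 180°


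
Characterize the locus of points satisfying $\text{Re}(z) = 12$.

Re(z) = x where z = x + yi; the equation x = 12 is satisfied by all points with that x-coordinate
Locus: Vertical line x = 12


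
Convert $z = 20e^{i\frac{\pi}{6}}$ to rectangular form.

a = r cos θ = 20 * sqrt(3)/2 = 10*sqrt(3)
b = r sin θ = 20 * 1/2 = 10
z = 10*sqrt(3) + 10i


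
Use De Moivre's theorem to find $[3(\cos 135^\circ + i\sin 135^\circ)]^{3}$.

By De Moivre: z^n = r^n(cos(nθ) + i sin(nθ))
= 3^3(cos(3*135°) + i sin(3*135°))
= 27(cos 45° + i sin 45°)
= 27*sqrt(2)/2 + (27*sqrt(2)/2)i


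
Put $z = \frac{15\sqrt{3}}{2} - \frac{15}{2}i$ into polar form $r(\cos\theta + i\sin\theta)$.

r = |z| = sqrt(a^2 + b^2) = sqrt((15*sqrt(3)/2)^2 + (-15/2)^2) = sqrt(675/4 + 225/4) = sqrt(225) = 15
θ = arctan(b/a) = arctan(-7.5/12.9904) (quadrant-adjusted) = 330°
z = 15(cos 330° + i sin 330°)
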